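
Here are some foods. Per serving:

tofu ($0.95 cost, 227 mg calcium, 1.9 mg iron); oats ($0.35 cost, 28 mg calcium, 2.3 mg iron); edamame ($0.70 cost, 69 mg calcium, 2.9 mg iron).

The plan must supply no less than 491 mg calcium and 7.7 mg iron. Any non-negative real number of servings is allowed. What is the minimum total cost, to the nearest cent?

With two linear requirements the optimum uses one or two foods; enumerate the corners.
tofu only: max(491/227, 7.7/1.9) = 4.053 servings → $3.85.
oats only: max(491/28, 7.7/2.3) = 17.54 servings → $6.14.
edamame only: max(491/69, 7.7/2.9) = 7.116 servings → $4.98.
tofu + oats with both tight: 1.949 servings and 1.738 servings → $2.46.
tofu + edamame with both tight: 1.693 servings and 1.546 servings → $2.69.
oats + edamame: intersection lies outside the first quadrant.
So the least-cost plan costs $2.46.

$2.46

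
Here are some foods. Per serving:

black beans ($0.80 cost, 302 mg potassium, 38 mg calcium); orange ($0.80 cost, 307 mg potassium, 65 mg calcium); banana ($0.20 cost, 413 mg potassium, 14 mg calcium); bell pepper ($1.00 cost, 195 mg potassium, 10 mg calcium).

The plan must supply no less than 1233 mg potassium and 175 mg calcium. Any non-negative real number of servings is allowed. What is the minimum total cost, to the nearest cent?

$2.19

Minimising a linear cost over {potassium ≥ 1233, calcium ≥ 175, servings ≥ 0} — the optimum is at a vertex, using one or two foods.
black beans only: max(1233/302, 175/38) = 4.605 servings → $3.68.
orange only: max(1233/307, 175/65) = 4.016 servings → $3.21.
banana only: max(1233/413, 175/14) = 12.5 servings → $2.50.
bell pepper only: max(1233/195, 175/10) = 17.5 servings → $17.50.
black beans + orange with both tight: 3.317 servings and 0.7529 servings → $3.26.
black beans + banana: the both-tight solution has a negative serving — not a feasible corner.
black beans + bell pepper with both targets exact would need a negative amount; discard.
orange + banana with both tight: 2.44 servings and 1.172 servings → $2.19.
orange + bell pepper with both tight: 2.269 servings and 2.751 servings → $4.57.
banana + bell pepper: intersection lies outside the first quadrant.
Cheapest feasible corner: $2.19.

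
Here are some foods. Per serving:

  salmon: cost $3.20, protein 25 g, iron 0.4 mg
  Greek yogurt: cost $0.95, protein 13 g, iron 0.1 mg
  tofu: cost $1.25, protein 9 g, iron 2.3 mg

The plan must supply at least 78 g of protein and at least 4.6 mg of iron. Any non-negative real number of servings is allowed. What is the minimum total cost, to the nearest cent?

$6.76

With two linear requirements the optimum uses one or two foods; enumerate the corners.
salmon only: max(78/25, 4.6/0.4) = 11.5 servings → $36.80.
Greek yogurt only: max(78/13, 4.6/0.1) = 46 servings → $43.70.
tofu only: max(78/9, 4.6/2.3) = 8.667 servings → $10.83.
salmon + Greek yogurt with both targets exact would need a negative amount; discard.
salmon + tofu with both tight: 2.56 servings and 1.555 servings → $10.14.
Greek yogurt + tofu with both tight: 4.759 servings and 1.793 servings → $6.76.
The minimum over all feasible corners is $6.76.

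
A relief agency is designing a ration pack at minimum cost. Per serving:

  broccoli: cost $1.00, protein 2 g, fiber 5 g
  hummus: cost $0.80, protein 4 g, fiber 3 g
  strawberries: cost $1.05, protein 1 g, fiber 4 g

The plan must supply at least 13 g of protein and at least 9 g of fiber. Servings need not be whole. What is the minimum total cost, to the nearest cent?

Compare the cost at each extreme point of the feasible region.
broccoli only: max(13/2, 9/5) = 6.5 servings → $6.50.
hummus only: max(13/4, 9/3) = 3.25 servings → $2.60.
strawberries only: max(13/1, 9/4) = 13 servings → $13.65.
broccoli + hummus: the both-tight solution has a negative serving — not a feasible corner.
broccoli + strawberries with both targets exact would need a negative amount; discard.
hummus + strawberries: the both-tight solution has a negative serving — not a feasible corner.
So the least-cost plan costs $2.60.

$2.60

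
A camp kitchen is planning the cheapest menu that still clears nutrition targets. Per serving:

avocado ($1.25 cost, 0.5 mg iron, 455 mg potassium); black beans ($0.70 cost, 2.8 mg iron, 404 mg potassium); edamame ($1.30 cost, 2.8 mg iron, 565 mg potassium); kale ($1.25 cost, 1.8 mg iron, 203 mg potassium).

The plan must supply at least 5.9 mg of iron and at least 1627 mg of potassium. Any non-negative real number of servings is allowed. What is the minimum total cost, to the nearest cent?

An LP optimum is at a vertex; with two nutrient constraints at most two foods are used. Check each candidate.
avocado only: max(5.9/0.5, 1627/455) = 11.8 servings → $14.75.
black beans only: max(5.9/2.8, 1627/404) = 4.027 servings → $2.82.
edamame only: max(5.9/2.8, 1627/565) = 2.88 servings → $3.74.
kale only: max(5.9/1.8, 1627/203) = 8.015 servings → $10.02.
avocado + black beans with both tight: 2.026 servings and 1.745 servings → $3.75.
avocado + edamame with both tight: 1.233 servings and 1.887 servings → $3.99.
avocado + kale with both tight: 2.412 servings and 2.608 servings → $6.28.
black beans + edamame with both targets exact would need a negative amount; discard.
black beans + kale: intersection lies outside the first quadrant.
edamame + kale: the both-tight solution has a negative serving — not a feasible corner.
The minimum over all feasible corners is $2.82.

$2.82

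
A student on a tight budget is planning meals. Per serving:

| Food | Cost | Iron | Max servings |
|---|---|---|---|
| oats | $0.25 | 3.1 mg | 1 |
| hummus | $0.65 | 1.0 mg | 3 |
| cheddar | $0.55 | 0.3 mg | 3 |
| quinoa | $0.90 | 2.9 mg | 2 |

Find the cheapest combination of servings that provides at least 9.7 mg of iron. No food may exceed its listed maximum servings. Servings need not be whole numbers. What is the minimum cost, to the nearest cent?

Cost per mg of iron: oats $0.0806, quinoa $0.3103, hummus $0.6500, cheddar $1.8333.
Take 1 serving of oats: +3.1 mg iron for $0.25 (total $0.25, still need 6.6 mg).
Take 2 servings of quinoa: +5.8 mg iron for $1.80 (total $2.05, still need 0.8 mg).
Take 0.8 servings of hummus: +0.8 mg iron for $0.52 (total $2.57, still need 0.0 mg).
Filling from the cheapest source first is optimal under one linear minimum: $2.57.

$2.57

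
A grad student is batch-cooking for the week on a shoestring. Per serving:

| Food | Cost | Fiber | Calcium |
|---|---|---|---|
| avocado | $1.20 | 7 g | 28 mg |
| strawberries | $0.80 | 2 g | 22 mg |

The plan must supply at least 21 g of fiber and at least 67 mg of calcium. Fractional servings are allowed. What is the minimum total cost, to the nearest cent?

Compare the cost at each extreme point of the feasible region.
avocado only: max(21/7, 67/28) = 3 servings → $3.60.
strawberries only: max(21/2, 67/22) = 10.5 servings → $8.40.
avocado + strawberries with both targets exact would need a negative amount; discard.
Cheapest feasible corner: $3.60.

$3.60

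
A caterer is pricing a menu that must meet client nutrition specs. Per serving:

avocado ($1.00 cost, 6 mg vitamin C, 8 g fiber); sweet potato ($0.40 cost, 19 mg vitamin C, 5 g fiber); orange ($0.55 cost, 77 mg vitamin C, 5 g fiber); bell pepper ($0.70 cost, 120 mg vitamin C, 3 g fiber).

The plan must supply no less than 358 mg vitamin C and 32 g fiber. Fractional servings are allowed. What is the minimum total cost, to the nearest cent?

$3.17

avocado only: max(358/6, 32/8) = 59.67 servings → $59.67.
sweet potato only: max(358/19, 32/5) = 18.84 servings → $7.54.
orange only: max(358/77, 32/5) = 6.4 servings → $3.52.
bell pepper only: max(358/120, 32/3) = 10.67 servings → $7.47.
avocado + sweet potato with both targets exact would need a negative amount; discard.
avocado + orange with both tight: 1.15 servings and 4.56 servings → $3.66.
avocado + bell pepper with both tight: 2.936 servings and 2.837 servings → $4.92.
sweet potato + orange with both tight: 2.324 servings and 4.076 servings → $3.17.
sweet potato + bell pepper with both tight: 5.094 servings and 2.177 servings → $3.56.
orange + bell pepper: the both-tight solution has a negative serving — not a feasible corner.
Cheapest feasible corner: $3.17.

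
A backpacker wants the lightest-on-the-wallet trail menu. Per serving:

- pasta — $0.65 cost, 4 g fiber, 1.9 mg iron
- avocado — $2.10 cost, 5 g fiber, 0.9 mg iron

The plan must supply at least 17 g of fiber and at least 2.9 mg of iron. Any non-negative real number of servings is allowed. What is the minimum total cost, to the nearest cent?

Check every corner: each single food scaled to meet both minima, and each pair solved so both constraints bind.
pasta only: max(17/4, 2.9/1.9) = 4.25 servings → $2.76.
avocado only: max(17/5, 2.9/0.9) = 3.4 servings → $7.14.
pasta + avocado: the both-tight solution has a negative serving — not a feasible corner.
Cheapest feasible corner: $2.76.

$2.76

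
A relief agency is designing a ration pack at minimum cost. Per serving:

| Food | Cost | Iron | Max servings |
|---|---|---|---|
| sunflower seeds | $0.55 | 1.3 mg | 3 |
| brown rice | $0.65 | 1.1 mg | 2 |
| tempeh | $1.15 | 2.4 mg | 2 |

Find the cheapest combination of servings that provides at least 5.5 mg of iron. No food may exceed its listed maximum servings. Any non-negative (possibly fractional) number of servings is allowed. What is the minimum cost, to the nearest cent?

$2.42

Cost per mg of iron: sunflower seeds $0.4231, tempeh $0.4792, brown rice $0.5909.
Take 3 servings of sunflower seeds: +3.9 mg iron for $1.65 (total $1.65, still need 1.6 mg).
Take 0.6667 servings of tempeh: +1.6 mg iron for $0.77 (total $2.42, still need 0.0 mg).
Greedy by cheapest-per-mg is optimal for a single linear constraint, so the minimum cost is $2.42.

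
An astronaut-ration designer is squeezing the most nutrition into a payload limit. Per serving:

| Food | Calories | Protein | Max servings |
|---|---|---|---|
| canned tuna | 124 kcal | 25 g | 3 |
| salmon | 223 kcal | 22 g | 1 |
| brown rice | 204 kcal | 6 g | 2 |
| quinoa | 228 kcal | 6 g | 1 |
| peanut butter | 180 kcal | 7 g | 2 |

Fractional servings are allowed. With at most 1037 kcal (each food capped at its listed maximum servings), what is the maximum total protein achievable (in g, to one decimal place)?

113.4 g

Protein per kcal: canned tuna 0.2016, salmon 0.09865, peanut butter 0.03889, brown rice 0.02941, quinoa 0.02632.
Take 3 servings of canned tuna: uses 372 kcal, +75.0 g protein (running total 75.0 g).
Take 1 serving of salmon: uses 223 kcal, +22.0 g protein (running total 97.0 g).
Take 2 servings of peanut butter: uses 360 kcal, +14.0 g protein (running total 111.0 g).
Take 0.402 servings of brown rice: uses 82 kcal, +2.4 g protein (running total 113.4 g).
Greedy by best ratio exhausts the calories allowance optimally: 113.4 g.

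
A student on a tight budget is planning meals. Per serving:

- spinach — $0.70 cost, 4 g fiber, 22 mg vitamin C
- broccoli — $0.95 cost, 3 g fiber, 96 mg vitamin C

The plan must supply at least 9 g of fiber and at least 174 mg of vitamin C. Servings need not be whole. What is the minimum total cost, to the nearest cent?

spinach only: max(9/4, 174/22) = 7.909 servings → $5.54.
broccoli only: max(9/3, 174/96) = 3 servings → $2.85.
spinach + broccoli with both tight: 1.075 servings and 1.566 servings → $2.24.
Cheapest feasible corner: $2.24.

$2.24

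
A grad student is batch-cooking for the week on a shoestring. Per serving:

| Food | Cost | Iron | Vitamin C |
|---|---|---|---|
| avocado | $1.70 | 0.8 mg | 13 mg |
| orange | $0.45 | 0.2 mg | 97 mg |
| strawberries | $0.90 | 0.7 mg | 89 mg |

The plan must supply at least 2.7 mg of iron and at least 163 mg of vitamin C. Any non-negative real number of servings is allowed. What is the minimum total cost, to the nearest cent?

Minimising a linear cost over {iron ≥ 2.7, vitamin C ≥ 163, servings ≥ 0} — the optimum is at a vertex, using one or two foods.
avocado only: max(2.7/0.8, 163/13) = 12.54 servings → $21.32.
orange only: max(2.7/0.2, 163/97) = 13.5 servings → $6.08.
strawberries only: max(2.7/0.7, 163/89) = 3.857 servings → $3.47.
avocado + orange with both tight: 3.057 servings and 1.271 servings → $5.77.
avocado + strawberries with both tight: 2.032 servings and 1.535 servings → $4.84.
orange + strawberries: the both-tight solution has a negative serving — not a feasible corner.
The minimum over all feasible corners is $3.47.

$3.47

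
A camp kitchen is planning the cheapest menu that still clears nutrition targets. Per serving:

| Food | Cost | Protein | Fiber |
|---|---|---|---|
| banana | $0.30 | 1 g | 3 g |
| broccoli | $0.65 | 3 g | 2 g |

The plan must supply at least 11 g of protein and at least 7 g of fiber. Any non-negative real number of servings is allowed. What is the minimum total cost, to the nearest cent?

Compare the cost at each extreme point of the feasible region.
banana only: max(11/1, 7/3) = 11 servings → $3.30.
broccoli only: max(11/3, 7/2) = 3.667 servings → $2.38.
banana + broccoli: the both-tight solution has a negative serving — not a feasible corner.
So the least-cost plan costs $2.38.

$2.38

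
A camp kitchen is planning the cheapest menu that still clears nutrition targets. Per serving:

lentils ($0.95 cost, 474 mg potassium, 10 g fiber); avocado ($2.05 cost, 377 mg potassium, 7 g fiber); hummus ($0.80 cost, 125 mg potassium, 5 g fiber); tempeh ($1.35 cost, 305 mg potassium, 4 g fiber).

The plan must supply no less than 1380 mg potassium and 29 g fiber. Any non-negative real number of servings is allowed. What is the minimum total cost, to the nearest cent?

For a min-cost LP with two ≥-constraints, a basic feasible solution has at most two positive variables.
lentils only: max(1380/474, 29/10) = 2.911 servings → $2.77.
avocado only: max(1380/377, 29/7) = 4.143 servings → $8.49.
hummus only: max(1380/125, 29/5) = 11.04 servings → $8.83.
tempeh only: max(1380/305, 29/4) = 7.25 servings → $9.79.
lentils + avocado with both tight: 2.816 servings and 0.1195 servings → $2.92.
lentils + hummus: the both-tight solution has a negative serving — not a feasible corner.
lentils + tempeh with both tight: 2.881 servings and 0.04679 servings → $2.80.
avocado + hummus with both tight: 3.243 servings and 1.26 servings → $7.66.
avocado + tempeh: intersection lies outside the first quadrant.
hummus + tempeh with both tight: 3.244 servings and 3.195 servings → $6.91.
The minimum over all feasible corners is $2.77.

$2.77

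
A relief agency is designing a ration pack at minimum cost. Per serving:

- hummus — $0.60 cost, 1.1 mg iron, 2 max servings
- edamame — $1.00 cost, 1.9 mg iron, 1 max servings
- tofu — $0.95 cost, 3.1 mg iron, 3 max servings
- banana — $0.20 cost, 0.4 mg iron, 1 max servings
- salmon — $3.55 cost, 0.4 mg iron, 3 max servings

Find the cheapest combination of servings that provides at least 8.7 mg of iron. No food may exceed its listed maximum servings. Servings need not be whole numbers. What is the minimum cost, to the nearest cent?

$2.67

Cost per mg of iron: tofu $0.3065, banana $0.5000, edamame $0.5263, hummus $0.5455, salmon $8.8750.
Take 2.806 servings of tofu: +8.7 mg iron for $2.67 (total $2.67, still need 0.0 mg).
Filling from the cheapest source first is optimal under one linear minimum: $2.67.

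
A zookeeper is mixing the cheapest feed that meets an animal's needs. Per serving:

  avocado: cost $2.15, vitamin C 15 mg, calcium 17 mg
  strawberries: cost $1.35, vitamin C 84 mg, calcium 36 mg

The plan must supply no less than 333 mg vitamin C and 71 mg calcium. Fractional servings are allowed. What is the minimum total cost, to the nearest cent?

avocado only: max(333/15, 71/17) = 22.2 servings → $47.73.
strawberries only: max(333/84, 71/36) = 3.964 servings → $5.35.
avocado + strawberries with both targets exact would need a negative amount; discard.
Cheapest feasible corner: $5.35.

$5.35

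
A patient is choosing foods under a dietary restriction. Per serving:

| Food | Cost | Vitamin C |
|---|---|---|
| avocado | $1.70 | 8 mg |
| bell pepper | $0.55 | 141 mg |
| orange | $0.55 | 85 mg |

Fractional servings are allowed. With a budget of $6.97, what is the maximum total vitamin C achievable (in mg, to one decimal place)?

1786.9 mg

Vitamin C per dollar: bell pepper 256.4, orange 154.5, avocado 4.706.
With no serving limits, spend the whole cost allowance on bell pepper: $6.97 / $0.55 × 141 mg = 1786.9 mg.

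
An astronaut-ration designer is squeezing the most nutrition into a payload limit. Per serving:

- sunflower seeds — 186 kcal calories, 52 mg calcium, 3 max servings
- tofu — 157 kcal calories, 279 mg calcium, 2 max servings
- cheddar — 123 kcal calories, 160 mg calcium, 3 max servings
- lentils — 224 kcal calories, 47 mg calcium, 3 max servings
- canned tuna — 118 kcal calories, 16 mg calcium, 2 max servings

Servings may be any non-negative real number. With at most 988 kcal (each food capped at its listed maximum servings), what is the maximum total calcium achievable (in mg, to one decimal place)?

1123.3 mg

Calcium per kcal: tofu 1.777, cheddar 1.301, sunflower seeds 0.2796, lentils 0.2098, canned tuna 0.1356.
Take 2 servings of tofu: uses 314 kcal, +558.0 mg calcium (running total 558.0 mg).
Take 3 servings of cheddar: uses 369 kcal, +480.0 mg calcium (running total 1038.0 mg).
Take 1.64 servings of sunflower seeds: uses 305 kcal, +85.3 mg calcium (running total 1123.3 mg).
Greedy by best ratio exhausts the calories allowance optimally: 1123.3 mg.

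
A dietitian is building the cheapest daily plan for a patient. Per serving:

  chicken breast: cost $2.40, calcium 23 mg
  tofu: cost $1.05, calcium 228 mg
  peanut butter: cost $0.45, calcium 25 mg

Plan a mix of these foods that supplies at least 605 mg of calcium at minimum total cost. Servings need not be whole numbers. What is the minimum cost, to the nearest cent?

Cost per mg of calcium: tofu $0.0046, peanut butter $0.0180, chicken breast $0.1043.
With no serving limits, use only tofu: 605 mg / 228 mg = 2.654 servings × $1.05 = $2.79.

$2.79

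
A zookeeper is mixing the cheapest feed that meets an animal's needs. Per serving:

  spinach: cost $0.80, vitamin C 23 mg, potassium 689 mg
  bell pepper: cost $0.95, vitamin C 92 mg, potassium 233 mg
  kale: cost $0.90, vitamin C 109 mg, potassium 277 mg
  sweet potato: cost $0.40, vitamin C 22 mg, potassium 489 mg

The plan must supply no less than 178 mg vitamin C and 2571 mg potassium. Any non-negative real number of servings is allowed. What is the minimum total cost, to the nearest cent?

Minimising a linear cost over {vitamin C ≥ 178, potassium ≥ 2571, servings ≥ 0} — the optimum is at a vertex, using one or two foods.
spinach only: max(178/23, 2571/689) = 7.739 servings → $6.19.
bell pepper only: max(178/92, 2571/233) = 11.03 servings → $10.48.
kale only: max(178/109, 2571/277) = 9.282 servings → $8.35.
sweet potato only: max(178/22, 2571/489) = 8.091 servings → $3.24.
spinach + bell pepper with both tight: 3.361 servings and 1.094 servings → $3.73.
spinach + kale with both tight: 3.36 servings and 0.924 servings → $3.52.
spinach + sweet potato: intersection lies outside the first quadrant.
bell pepper + kale: intersection lies outside the first quadrant.
bell pepper + sweet potato with both tight: 0.7646 servings and 4.893 servings → $2.68.
kale + sweet potato with both tight: 0.6457 servings and 4.892 servings → $2.54.
So the least-cost plan costs $2.54.

$2.54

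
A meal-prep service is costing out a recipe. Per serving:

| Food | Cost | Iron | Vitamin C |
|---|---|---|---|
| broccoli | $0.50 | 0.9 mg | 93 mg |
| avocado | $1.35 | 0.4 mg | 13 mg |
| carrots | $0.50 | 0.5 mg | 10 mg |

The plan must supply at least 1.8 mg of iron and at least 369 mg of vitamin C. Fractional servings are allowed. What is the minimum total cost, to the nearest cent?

broccoli only: max(1.8/0.9, 369/93) = 3.968 servings → $1.98.
avocado only: max(1.8/0.4, 369/13) = 28.38 servings → $38.32.
carrots only: max(1.8/0.5, 369/10) = 36.9 servings → $18.45.
broccoli + avocado with both targets exact would need a negative amount; discard.
broccoli + carrots: the both-tight solution has a negative serving — not a feasible corner.
avocado + carrots: the both-tight solution has a negative serving — not a feasible corner.
Cheapest feasible corner: $1.98.

$1.98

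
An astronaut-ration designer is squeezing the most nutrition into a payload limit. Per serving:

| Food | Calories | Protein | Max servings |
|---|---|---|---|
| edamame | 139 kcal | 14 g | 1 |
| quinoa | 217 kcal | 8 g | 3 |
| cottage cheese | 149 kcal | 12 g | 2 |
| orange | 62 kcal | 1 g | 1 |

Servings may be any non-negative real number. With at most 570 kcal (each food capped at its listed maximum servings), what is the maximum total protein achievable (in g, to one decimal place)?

42.9 g

Protein per kcal: edamame 0.1007, cottage cheese 0.08054, quinoa 0.03687, orange 0.01613.
Take 1 serving of edamame: uses 139 kcal, +14.0 g protein (running total 14.0 g).
Take 2 servings of cottage cheese: uses 298 kcal, +24.0 g protein (running total 38.0 g).
Take 0.6129 servings of quinoa: uses 133 kcal, +4.9 g protein (running total 42.9 g).
Greedy by best ratio exhausts the calories allowance optimally: 42.9 g.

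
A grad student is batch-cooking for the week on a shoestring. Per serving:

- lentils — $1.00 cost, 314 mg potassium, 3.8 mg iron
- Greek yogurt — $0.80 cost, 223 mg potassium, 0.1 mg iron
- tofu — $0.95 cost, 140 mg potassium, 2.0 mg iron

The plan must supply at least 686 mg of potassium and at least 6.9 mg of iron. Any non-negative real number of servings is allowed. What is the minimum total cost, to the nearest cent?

$2.18

This is a tiny linear program; its minimum lies at a vertex of the feasible set. List the vertices and price them.
lentils only: max(686/314, 6.9/3.8) = 2.185 servings → $2.18.
Greek yogurt only: max(686/223, 6.9/0.1) = 69 servings → $55.20.
tofu only: max(686/140, 6.9/2.0) = 4.9 servings → $4.66.
lentils + Greek yogurt with both tight: 1.802 servings and 0.5395 servings → $2.23.
lentils + tofu: intersection lies outside the first quadrant.
Greek yogurt + tofu with both tight: 0.9398 servings and 3.403 servings → $3.98.
So the least-cost plan costs $2.18.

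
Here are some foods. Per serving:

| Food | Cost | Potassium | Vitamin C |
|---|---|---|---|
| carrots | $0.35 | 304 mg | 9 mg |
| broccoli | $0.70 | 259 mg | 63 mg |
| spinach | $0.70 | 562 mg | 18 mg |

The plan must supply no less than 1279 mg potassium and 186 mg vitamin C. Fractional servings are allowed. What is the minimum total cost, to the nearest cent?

$2.55

Two binding constraints pin down two serving amounts, so the optimal mix uses at most two foods. The candidates are each food alone (scaled to the tighter of potassium/vitamin C) and each pair with both constraints tight.
carrots only: max(1279/304, 186/9) = 20.67 servings → $7.23.
broccoli only: max(1279/259, 186/63) = 4.938 servings → $3.46.
spinach only: max(1279/562, 186/18) = 10.33 servings → $7.23.
carrots + broccoli with both tight: 1.926 servings and 2.677 servings → $2.55.
carrots + spinach: the both-tight solution has a negative serving — not a feasible corner.
broccoli + spinach with both tight: 2.651 servings and 1.054 servings → $2.59.
Cheapest feasible corner: $2.55.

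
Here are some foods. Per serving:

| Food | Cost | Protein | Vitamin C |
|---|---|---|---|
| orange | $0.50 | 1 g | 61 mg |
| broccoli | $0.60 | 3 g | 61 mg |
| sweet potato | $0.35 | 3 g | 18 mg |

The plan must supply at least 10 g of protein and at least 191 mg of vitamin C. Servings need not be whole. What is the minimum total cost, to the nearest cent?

Minimising a linear cost over {protein ≥ 10, vitamin C ≥ 191, servings ≥ 0} — the optimum is at a vertex, using one or two foods.
orange only: max(10/1, 191/61) = 10 servings → $5.00.
broccoli only: max(10/3, 191/61) = 3.333 servings → $2.00.
sweet potato only: max(10/3, 191/18) = 10.61 servings → $3.71.
orange + broccoli: intersection lies outside the first quadrant.
orange + sweet potato with both tight: 2.382 servings and 2.539 servings → $2.08.
broccoli + sweet potato with both tight: 3.047 servings and 0.2868 servings → $1.93.
The minimum over all feasible corners is $1.93.

$1.93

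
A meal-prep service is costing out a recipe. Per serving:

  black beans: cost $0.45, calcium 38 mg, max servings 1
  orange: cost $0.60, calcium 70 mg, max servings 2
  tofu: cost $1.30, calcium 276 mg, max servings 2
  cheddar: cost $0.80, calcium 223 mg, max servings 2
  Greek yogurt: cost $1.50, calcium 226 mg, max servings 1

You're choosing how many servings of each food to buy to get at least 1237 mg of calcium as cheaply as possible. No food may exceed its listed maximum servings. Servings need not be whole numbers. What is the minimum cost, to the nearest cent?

$5.81

Cost per mg of calcium: cheddar $0.0036, tofu $0.0047, Greek yogurt $0.0066, orange $0.0086, black beans $0.0118.
Take 2 servings of cheddar: +446.0 mg calcium for $1.60 (total $1.60, still need 791.0 mg).
Take 2 servings of tofu: +552.0 mg calcium for $2.60 (total $4.20, still need 239.0 mg).
Take 1 serving of Greek yogurt: +226.0 mg calcium for $1.50 (total $5.70, still need 13.0 mg).
Take 0.1857 servings of orange: +13.0 mg calcium for $0.11 (total $5.81, still need 0.0 mg).
Greedy by cheapest-per-mg is optimal for a single linear constraint, so the minimum cost is $5.81.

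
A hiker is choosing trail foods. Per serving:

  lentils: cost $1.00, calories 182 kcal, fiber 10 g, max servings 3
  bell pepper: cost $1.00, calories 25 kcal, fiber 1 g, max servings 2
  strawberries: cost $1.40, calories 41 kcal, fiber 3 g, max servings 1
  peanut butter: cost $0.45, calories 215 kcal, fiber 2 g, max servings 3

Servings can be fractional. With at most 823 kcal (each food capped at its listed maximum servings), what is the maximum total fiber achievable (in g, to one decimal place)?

36.7 g

Fiber per kcal: strawberries 0.07317, lentils 0.05495, bell pepper 0.04, peanut butter 0.009302.
Take 1 serving of strawberries: uses 41 kcal, +3.0 g fiber (running total 3.0 g).
Take 3 servings of lentils: uses 546 kcal, +30.0 g fiber (running total 33.0 g).
Take 2 servings of bell pepper: uses 50 kcal, +2.0 g fiber (running total 35.0 g).
Take 0.8651 servings of peanut butter: uses 186 kcal, +1.7 g fiber (running total 36.7 g).
Filling greedily by fiber-per-kcal is optimal for one linear limit, giving 36.7 g.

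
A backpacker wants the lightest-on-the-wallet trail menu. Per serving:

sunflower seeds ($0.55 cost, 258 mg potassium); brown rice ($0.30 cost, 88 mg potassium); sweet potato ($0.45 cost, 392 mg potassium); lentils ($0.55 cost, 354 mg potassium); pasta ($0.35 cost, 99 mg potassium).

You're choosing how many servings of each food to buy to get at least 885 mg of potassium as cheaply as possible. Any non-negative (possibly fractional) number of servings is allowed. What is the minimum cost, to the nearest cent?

Cost per mg of potassium: sweet potato $0.0011, lentils $0.0016, sunflower seeds $0.0021, brown rice $0.0034, pasta $0.0035.
With no serving limits, use only sweet potato: 885 mg / 392 mg = 2.258 servings × $0.45 = $1.02.

$1.02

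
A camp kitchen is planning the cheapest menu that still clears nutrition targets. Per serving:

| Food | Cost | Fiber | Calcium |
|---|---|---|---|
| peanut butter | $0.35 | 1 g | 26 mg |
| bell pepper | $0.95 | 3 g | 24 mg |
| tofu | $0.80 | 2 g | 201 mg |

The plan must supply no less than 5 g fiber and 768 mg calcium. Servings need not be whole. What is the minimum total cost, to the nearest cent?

At the optimum either one food covers both requirements or two foods hit both targets exactly; no other combination can be cheaper.
peanut butter only: max(5/1, 768/26) = 29.54 servings → $10.34.
bell pepper only: max(5/3, 768/24) = 32 servings → $30.40.
tofu only: max(5/2, 768/201) = 3.821 servings → $3.06.
peanut butter + bell pepper: intersection lies outside the first quadrant.
peanut butter + tofu with both targets exact would need a negative amount; discard.
bell pepper + tofu: intersection lies outside the first quadrant.
The minimum over all feasible corners is $3.06.

$3.06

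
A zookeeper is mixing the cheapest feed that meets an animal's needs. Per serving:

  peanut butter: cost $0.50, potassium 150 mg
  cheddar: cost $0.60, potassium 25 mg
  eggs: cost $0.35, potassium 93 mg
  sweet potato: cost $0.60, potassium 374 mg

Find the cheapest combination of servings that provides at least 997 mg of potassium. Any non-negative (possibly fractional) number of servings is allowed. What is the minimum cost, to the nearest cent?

Cost per mg of potassium: sweet potato $0.0016, peanut butter $0.0033, eggs $0.0038, cheddar $0.0240.
With no serving limits, use only sweet potato: 997 mg / 374 mg = 2.666 servings × $0.60 = $1.60.

$1.60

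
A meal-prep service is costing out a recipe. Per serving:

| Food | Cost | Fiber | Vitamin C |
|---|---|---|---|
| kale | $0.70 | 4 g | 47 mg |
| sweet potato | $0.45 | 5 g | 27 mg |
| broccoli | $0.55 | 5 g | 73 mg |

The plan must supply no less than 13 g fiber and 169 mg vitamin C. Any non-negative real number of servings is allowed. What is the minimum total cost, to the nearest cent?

Check every corner: each single food scaled to meet both minima, and each pair solved so both constraints bind.
kale only: max(13/4, 169/47) = 3.596 servings → $2.52.
sweet potato only: max(13/5, 169/27) = 6.259 servings → $2.82.
broccoli only: max(13/5, 169/73) = 2.6 servings → $1.43.
kale + sweet potato: the both-tight solution has a negative serving — not a feasible corner.
kale + broccoli with both tight: 1.825 servings and 1.14 servings → $1.90.
sweet potato + broccoli with both tight: 0.4522 servings and 2.148 servings → $1.38.
Cheapest feasible corner: $1.38.

$1.38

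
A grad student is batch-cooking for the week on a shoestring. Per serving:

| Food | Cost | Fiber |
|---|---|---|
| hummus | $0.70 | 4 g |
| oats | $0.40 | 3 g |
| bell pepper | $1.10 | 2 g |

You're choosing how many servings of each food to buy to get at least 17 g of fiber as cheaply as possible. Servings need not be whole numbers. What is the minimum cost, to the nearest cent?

$2.27

Cost per g of fiber: oats $0.1333, hummus $0.1750, bell pepper $0.5500.
With no serving limits, use only oats: 17 g / 3 g = 5.667 servings × $0.40 = $2.27.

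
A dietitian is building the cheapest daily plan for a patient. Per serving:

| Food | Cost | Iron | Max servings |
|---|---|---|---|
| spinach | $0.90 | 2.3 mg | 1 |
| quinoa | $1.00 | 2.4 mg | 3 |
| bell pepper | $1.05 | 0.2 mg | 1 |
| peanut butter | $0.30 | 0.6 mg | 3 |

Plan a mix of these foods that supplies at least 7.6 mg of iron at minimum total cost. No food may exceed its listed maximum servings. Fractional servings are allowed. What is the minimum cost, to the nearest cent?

Cost per mg of iron: spinach $0.3913, quinoa $0.4167, peanut butter $0.5000, bell pepper $5.2500.
Take 1 serving of spinach: +2.3 mg iron for $0.90 (total $0.90, still need 5.3 mg).
Take 2.208 servings of quinoa: +5.3 mg iron for $2.21 (total $3.11, still need 0.0 mg).
Filling from the cheapest source first is optimal under one linear minimum: $3.11.

$3.11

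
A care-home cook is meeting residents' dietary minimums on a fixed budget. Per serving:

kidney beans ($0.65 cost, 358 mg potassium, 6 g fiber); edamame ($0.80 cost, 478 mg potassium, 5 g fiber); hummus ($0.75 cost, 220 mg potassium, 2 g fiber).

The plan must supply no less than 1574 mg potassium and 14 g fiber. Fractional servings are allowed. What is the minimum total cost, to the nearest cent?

$2.63

At the optimum either one food covers both requirements or two foods hit both targets exactly; no other combination can be cheaper.
kidney beans only: max(1574/358, 14/6) = 4.397 servings → $2.86.
edamame only: max(1574/478, 14/5) = 3.293 servings → $2.63.
hummus only: max(1574/220, 14/2) = 7.155 servings → $5.37.
kidney beans + edamame with both targets exact would need a negative amount; discard.
kidney beans + hummus with both targets exact would need a negative amount; discard.
edamame + hummus: intersection lies outside the first quadrant.
So the least-cost plan costs $2.63.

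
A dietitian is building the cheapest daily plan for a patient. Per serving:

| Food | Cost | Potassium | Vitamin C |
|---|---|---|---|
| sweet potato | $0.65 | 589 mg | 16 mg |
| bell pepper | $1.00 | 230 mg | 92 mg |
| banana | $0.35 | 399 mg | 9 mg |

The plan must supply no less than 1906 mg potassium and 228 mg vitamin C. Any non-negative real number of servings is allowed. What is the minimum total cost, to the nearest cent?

Two binding constraints pin down two serving amounts, so the optimal mix uses at most two foods. The candidates are each food alone (scaled to the tighter of potassium/vitamin C) and each pair with both constraints tight.
sweet potato only: max(1906/589, 228/16) = 14.25 servings → $9.26.
bell pepper only: max(1906/230, 228/92) = 8.287 servings → $8.29.
banana only: max(1906/399, 228/9) = 25.33 servings → $8.87.
sweet potato + bell pepper with both tight: 2.434 servings and 2.055 servings → $3.64.
sweet potato + banana with both targets exact would need a negative amount; discard.
bell pepper + banana with both tight: 2.131 servings and 3.548 servings → $3.37.
The minimum over all feasible corners is $3.37.

$3.37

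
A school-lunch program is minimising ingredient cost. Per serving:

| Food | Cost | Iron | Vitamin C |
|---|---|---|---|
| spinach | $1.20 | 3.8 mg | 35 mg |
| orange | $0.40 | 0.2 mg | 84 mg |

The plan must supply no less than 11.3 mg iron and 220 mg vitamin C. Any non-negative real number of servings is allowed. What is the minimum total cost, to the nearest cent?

Two binding constraints pin down two serving amounts, so the optimal mix uses at most two foods. The candidates are each food alone (scaled to the tighter of iron/vitamin C) and each pair with both constraints tight.
spinach only: max(11.3/3.8, 220/35) = 6.286 servings → $7.54.
orange only: max(11.3/0.2, 220/84) = 56.5 servings → $22.60.
spinach + orange with both tight: 2.899 servings and 1.411 servings → $4.04.
Cheapest feasible corner: $4.04.

$4.04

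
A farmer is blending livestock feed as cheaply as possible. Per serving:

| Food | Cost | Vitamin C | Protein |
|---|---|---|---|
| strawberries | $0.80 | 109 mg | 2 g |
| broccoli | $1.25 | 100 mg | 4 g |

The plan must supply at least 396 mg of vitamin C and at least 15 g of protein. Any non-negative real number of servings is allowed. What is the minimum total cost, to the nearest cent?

$4.75

For a min-cost LP with two ≥-constraints, a basic feasible solution has at most two positive variables.
strawberries only: max(396/109, 15/2) = 7.5 servings → $6.00.
broccoli only: max(396/100, 15/4) = 3.96 servings → $4.95.
strawberries + broccoli with both tight: 0.3559 servings and 3.572 servings → $4.75.
So the least-cost plan costs $4.75.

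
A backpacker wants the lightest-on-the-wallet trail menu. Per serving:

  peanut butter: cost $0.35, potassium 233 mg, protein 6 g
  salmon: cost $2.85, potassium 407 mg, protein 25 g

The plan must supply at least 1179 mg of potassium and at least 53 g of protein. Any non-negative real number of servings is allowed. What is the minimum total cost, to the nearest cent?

$3.09

The cheapest plan sits at a corner of the feasible region — with two constraints it uses at most two foods.
peanut butter only: max(1179/233, 53/6) = 8.833 servings → $3.09.
salmon only: max(1179/407, 53/25) = 2.897 servings → $8.26.
peanut butter + salmon with both tight: 2.336 servings and 1.559 servings → $5.26.
The minimum over all feasible corners is $3.09.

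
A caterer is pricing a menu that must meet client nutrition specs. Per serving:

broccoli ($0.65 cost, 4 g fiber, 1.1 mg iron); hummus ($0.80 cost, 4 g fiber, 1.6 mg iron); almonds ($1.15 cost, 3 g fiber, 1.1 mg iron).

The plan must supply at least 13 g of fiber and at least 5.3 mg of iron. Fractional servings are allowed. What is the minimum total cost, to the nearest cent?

Minimising a linear cost over {fiber ≥ 13, iron ≥ 5.3, servings ≥ 0} — the optimum is at a vertex, using one or two foods.
broccoli only: max(13/4, 5.3/1.1) = 4.818 servings → $3.13.
hummus only: max(13/4, 5.3/1.6) = 3.312 servings → $2.65.
almonds only: max(13/3, 5.3/1.1) = 4.818 servings → $5.54.
broccoli + hummus with both targets exact would need a negative amount; discard.
broccoli + almonds: intersection lies outside the first quadrant.
hummus + almonds with both targets exact would need a negative amount; discard.
The minimum over all feasible corners is $2.65.

$2.65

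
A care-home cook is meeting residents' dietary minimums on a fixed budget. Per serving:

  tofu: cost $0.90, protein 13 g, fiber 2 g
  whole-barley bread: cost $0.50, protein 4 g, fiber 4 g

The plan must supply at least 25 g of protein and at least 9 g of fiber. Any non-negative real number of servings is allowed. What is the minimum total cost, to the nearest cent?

At the optimum either one food covers both requirements or two foods hit both targets exactly; no other combination can be cheaper.
tofu only: max(25/13, 9/2) = 4.5 servings → $4.05.
whole-barley bread only: max(25/4, 9/4) = 6.25 servings → $3.12.
tofu + whole-barley bread with both tight: 1.455 servings and 1.523 servings → $2.07.
The minimum over all feasible corners is $2.07.

$2.07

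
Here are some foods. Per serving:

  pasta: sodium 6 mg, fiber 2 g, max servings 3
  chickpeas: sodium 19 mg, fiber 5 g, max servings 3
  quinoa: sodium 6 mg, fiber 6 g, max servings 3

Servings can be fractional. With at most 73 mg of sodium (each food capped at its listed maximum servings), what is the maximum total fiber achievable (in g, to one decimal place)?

Fiber per mg sodium: quinoa 1, pasta 0.3333, chickpeas 0.2632.
Take 3 servings of quinoa: uses 18 mg sodium, +18.0 g fiber (running total 18.0 g).
Take 3 servings of pasta: uses 18 mg sodium, +6.0 g fiber (running total 24.0 g).
Take 1.947 servings of chickpeas: uses 37 mg sodium, +9.7 g fiber (running total 33.7 g).
Filling greedily by fiber-per-mg sodium is optimal for one linear limit, giving 33.7 g.

33.7 g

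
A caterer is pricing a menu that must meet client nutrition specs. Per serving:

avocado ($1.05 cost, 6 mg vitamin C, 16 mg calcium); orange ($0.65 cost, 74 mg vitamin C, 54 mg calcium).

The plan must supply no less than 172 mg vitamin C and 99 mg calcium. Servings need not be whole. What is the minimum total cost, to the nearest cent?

$1.51

A basic optimal solution has at most two foods positive. Try each food alone and each pair with both targets met exactly.
avocado only: max(172/6, 99/16) = 28.67 servings → $30.10.
orange only: max(172/74, 99/54) = 2.324 servings → $1.51.
avocado + orange with both targets exact would need a negative amount; discard.
So the least-cost plan costs $1.51.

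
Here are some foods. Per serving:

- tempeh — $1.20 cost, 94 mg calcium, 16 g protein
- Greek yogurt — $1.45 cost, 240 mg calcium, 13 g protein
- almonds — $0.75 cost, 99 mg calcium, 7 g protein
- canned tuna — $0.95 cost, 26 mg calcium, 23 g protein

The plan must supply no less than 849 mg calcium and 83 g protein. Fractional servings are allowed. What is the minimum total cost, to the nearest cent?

This is a tiny linear program; its minimum lies at a vertex of the feasible set. List the vertices and price them.
tempeh only: max(849/94, 83/16) = 9.032 servings → $10.84.
Greek yogurt only: max(849/240, 83/13) = 6.385 servings → $9.26.
almonds only: max(849/99, 83/7) = 11.86 servings → $8.89.
canned tuna only: max(849/26, 83/23) = 32.65 servings → $31.02.
tempeh + Greek yogurt with both tight: 3.393 servings and 2.209 servings → $7.27.
tempeh + almonds with both tight: 2.456 servings and 6.244 servings → $7.63.
tempeh + canned tuna with both targets exact would need a negative amount; discard.
Greek yogurt + almonds with both targets exact would need a negative amount; discard.
Greek yogurt + canned tuna with both tight: 3.352 servings and 1.714 servings → $6.49.
almonds + canned tuna with both tight: 8.291 servings and 1.085 servings → $7.25.
So the least-cost plan costs $6.49.

$6.49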